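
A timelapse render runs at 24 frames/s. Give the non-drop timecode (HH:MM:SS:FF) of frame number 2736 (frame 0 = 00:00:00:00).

00:01:54:00

2736 ÷ 24 = 114 full seconds, remainder 0 frames.
114 s = 0 h 1 min 54 s.
Timecode: 00:01:54:00.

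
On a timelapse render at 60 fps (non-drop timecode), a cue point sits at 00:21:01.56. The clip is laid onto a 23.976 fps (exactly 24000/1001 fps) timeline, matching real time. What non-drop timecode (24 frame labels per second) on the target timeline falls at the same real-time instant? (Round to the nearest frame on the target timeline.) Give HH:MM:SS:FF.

Source frame index: (0×3600 + 21×60 + 1) × 60 + 56 = 75716.
Real time: 75716 / (60) = 18929/15 s.
Target frame: (18929/15) × (24000/1001) = 30286400/1001 ≈ 30256.144 → 30256.
At 24 labels/s: frame 30256 → 00:21:00:16.

00:21:00:16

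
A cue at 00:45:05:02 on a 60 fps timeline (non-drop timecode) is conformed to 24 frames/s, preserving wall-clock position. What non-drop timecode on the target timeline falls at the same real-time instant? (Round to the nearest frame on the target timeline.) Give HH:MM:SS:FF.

Source frame index: (0×3600 + 45×60 + 5) × 60 + 2 = 162302.
Real time: 162302 / (60) = 81151/30 s.
Target frame: (81151/30) × (24) = 324604/5 ≈ 64920.800 → 64921.
At 24 labels/s: frame 64921 → 00:45:05:01.

00:45:05:01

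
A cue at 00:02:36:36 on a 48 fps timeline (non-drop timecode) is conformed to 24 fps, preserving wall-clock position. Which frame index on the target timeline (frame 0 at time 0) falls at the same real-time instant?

Source frame index: (0×3600 + 2×60 + 36) × 48 + 36 = 7524.
Real time: 7524 / (48) = 627/4 s.
Target frame: (627/4) × (24) = 3762.

frame 3762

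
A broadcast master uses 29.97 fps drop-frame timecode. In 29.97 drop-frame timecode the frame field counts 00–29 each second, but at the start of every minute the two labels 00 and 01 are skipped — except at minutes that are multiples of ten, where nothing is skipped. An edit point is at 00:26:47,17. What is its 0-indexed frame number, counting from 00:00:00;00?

Complete 10-minute blocks: 2, each 17982 frames → 35964.
Remaining 6 whole minutes in the current block: 1800 + 5 × 1798 = 10790 frames.
Within the current minute: 47 × 30 + 17 − 2 = 1425 (labels ;00/;01 skipped at this minute). Total = 35964 + 10790 + 1425 = 48179.

48179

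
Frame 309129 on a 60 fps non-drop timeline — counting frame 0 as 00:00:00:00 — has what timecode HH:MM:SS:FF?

01:25:52:09

309129 ÷ 60 = 5152 full seconds, remainder 9 frames.
5152 s = 1 h 25 min 52 s.
Timecode: 01:25:52:09.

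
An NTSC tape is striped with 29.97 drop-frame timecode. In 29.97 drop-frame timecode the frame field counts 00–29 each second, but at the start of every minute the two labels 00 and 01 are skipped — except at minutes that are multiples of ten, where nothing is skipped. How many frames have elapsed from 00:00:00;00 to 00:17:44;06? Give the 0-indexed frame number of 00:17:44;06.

Complete 10-minute blocks: 1, each 17982 frames → 17982.
Remaining 7 whole minutes in the current block: 1800 + 6 × 1798 = 12588 frames.
Within the current minute: 44 × 30 + 6 − 2 = 1324 (labels ;00/;01 skipped at this minute). Total = 17982 + 12588 + 1324 = 31894.

31894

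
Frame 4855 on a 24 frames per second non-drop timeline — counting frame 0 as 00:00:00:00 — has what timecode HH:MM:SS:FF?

00:03:22:07

4855 ÷ 24 = 202 full seconds, remainder 7 frames.
202 s = 0 h 3 min 22 s.
Timecode: 00:03:22:07.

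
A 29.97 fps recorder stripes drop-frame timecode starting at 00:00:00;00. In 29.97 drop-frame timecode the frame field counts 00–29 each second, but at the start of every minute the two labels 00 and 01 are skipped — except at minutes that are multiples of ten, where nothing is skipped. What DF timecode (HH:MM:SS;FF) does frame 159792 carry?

Ten DF minutes hold 17982 frames, so frame 159792 lies in block 8 (frames 143856–161837) with 15936 frames into that block.
The block's first minute is 1800 frames and the rest 1798 each; 15936 frames reaches minute 8, so 8 × 18 + 8 × 2 = 160 labels have been skipped so far.
Adding those back, label number 159792 + 160 = 159952 at 30 labels/s is 5331 s + 22 f = 1 h 28 min 51 s frame 22, i.e. 01:28:51;22.

01:28:51;22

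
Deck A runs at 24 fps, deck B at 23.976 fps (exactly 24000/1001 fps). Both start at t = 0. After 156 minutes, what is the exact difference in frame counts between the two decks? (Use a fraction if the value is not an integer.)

156 min = 9360 s.
A emits 24 × 9360 = 224640 frames; B emits 24000/1001 × 9360 = 17280000/77.
Difference = 17280/77 frames (≈ 224.4156); B is behind A.

17280/77 frames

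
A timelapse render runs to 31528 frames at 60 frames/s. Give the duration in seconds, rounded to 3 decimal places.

525.467 seconds

Running time = 31528 × 1/60 = 7882/15 s ≈ 525.467 s.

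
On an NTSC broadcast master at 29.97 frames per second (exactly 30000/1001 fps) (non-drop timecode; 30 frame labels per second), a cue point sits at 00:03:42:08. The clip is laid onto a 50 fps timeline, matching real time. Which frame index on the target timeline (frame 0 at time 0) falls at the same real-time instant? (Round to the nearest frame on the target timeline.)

Source frame index: (0×3600 + 3×60 + 42) × 30 + 8 = 6668.
Real time: 6668 / (30000/1001) = 1668667/7500 s.
Target frame: (1668667/7500) × (50) = 1668667/150 ≈ 11124.447 → 11124.

frame 11124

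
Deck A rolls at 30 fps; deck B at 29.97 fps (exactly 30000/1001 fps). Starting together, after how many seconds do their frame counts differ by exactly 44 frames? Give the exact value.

The gap grows by |30000/1001 − 30| = 30/1001 frames per second.
Time for a 44-frame gap: 44 ÷ (30/1001) = 22022/15 s.

22022/15 seconds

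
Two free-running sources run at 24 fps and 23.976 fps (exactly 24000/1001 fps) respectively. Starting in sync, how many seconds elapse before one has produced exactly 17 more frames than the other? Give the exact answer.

17017/24 seconds

The gap grows by |24000/1001 − 24| = 24/1001 frames per second.
Time for a 17-frame gap: 17 ÷ (24/1001) = 17017/24 s.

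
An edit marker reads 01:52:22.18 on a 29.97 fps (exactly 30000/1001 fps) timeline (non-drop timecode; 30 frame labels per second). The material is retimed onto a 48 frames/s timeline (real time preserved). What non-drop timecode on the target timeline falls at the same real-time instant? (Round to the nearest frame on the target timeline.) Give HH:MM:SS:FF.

Source frame index: (1×3600 + 52×60 + 22) × 30 + 18 = 202278.
Real time: 202278 / (30000/1001) = 33746713/5000 s.
Target frame: (33746713/5000) × (48) = 202480278/625 ≈ 323968.445 → 323968.
At 48 labels/s: frame 323968 → 01:52:29:16.

01:52:29:16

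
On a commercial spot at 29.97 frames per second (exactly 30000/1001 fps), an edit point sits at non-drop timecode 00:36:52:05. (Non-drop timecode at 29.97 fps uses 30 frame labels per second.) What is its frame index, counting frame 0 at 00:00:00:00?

66365

Total seconds to the label: (0 × 3600 + 36 × 60 + 52) = 2212.
Frame index = 2212 × 30 + 5 = 66365.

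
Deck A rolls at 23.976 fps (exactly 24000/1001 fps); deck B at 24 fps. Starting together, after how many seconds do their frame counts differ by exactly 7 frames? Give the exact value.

7007/24 seconds

The gap grows by |24 − 24000/1001| = 24/1001 frames per second.
Time for a 7-frame gap: 7 ÷ (24/1001) = 7007/24 s.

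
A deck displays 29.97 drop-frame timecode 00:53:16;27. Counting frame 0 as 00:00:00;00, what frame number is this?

Complete 10-minute blocks: 5, each 17982 frames → 89910.
Remaining 3 whole minutes in the current block: 1800 + 2 × 1798 = 5396 frames.
Within the current minute: 16 × 30 + 27 − 2 = 505 (labels ;00/;01 skipped at this minute). Total = 89910 + 5396 + 505 = 95811.

95811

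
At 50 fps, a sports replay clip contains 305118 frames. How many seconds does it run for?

Running time = 305118 / (50) = 6102.36 s.

6102.36 seconds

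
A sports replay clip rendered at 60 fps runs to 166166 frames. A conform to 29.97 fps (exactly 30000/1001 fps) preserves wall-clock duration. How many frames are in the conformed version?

83000 frames

Target frames = source frames × (target rate / source rate) = 166166 × (30000/1001)/(60) = 166166 × 500/1001 = 83000.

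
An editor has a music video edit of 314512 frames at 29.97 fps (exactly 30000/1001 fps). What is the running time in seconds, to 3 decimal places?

10494.217 seconds

Running time = 314512 × 1001/30000 = 19676657/1875 s ≈ 10494.217 s.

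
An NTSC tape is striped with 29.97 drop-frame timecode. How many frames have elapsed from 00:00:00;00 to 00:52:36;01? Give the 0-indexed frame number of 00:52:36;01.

94587

Complete 10-minute blocks: 5, each 17982 frames → 89910.
Remaining 2 whole minutes in the current block: 1800 + 1 × 1798 = 3598 frames.
Within the current minute: 36 × 30 + 1 − 2 = 1079 (labels ;00/;01 skipped at this minute). Total = 89910 + 3598 + 1079 = 94587.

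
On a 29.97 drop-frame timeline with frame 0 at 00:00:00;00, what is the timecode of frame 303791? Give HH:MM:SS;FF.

02:48:56;15

Each 10-minute DF block holds 10 × 60 × 30 − 9 × 2 = 17982 frames. 303791 ÷ 17982 → 16 full blocks, remainder 16079.
Within the partial block the first minute is 1800 frames and each further minute 1798, so 8 further minute boundaries passed. Total skipped labels = 18 × 16 + 2 × 8 = 304.
Non-drop label index = 303791 + 304 = 304095; at 30 labels/s that is 02:48:56:15, i.e. DF 02:48:56;15.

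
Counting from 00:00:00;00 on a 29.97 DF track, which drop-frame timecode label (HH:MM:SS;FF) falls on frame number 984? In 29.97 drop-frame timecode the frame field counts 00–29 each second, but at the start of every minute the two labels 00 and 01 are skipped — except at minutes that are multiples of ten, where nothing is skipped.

00:00:32;24

Ten DF minutes hold 17982 frames, so frame 984 lies in block 0 (frames 0–17981) with 984 frames into that block.
The block's first minute is 1800 frames and the rest 1798 each; 984 frames reaches minute 0, so 0 × 18 + 0 × 2 = 0 labels have been skipped so far.
Adding those back, label number 984 + 0 = 984 at 30 labels/s is 32 s + 24 f = 0 h 0 min 32 s frame 24, i.e. 00:00:32;24.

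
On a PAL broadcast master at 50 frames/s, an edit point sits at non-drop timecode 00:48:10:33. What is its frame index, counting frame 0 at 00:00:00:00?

144533

Total seconds to the label: (0 × 3600 + 48 × 60 + 10) = 2890.
Frame index = 2890 × 50 + 33 = 144533.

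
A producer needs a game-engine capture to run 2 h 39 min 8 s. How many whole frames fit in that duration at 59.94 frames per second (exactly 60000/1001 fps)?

2 h 39 min 8 s = 9548 s.
Frames = 9548 × 60000/1001 = 7440000/13 ≈ 572307.6923.
Complete frames: 572307.

572307 frames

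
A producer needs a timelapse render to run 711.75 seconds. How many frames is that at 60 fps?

42705 frames

Frames = 711.75 × 60 = 42705.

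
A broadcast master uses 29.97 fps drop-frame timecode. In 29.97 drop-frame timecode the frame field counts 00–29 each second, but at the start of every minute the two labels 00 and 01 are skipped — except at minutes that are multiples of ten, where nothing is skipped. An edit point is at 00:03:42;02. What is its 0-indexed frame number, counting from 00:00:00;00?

6656

As if non-drop at 30 labels/s: (0 × 3600 + 3 × 60 + 42) × 30 + 2 = 6662.
Minute boundaries passed: 3; those not divisible by 10: 3 − 0 = 3; dropped labels = 2 × 3 = 6.
Actual frame index = 6662 − 6 = 6656.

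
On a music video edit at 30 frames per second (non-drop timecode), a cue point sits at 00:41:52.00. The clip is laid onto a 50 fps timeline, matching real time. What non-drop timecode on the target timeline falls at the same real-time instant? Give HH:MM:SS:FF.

Source frame index: (0×3600 + 41×60 + 52) × 30 + 0 = 75360.
Real time: 75360 / (30) = 2512 s.
Target frame: (2512) × (50) = 125600.
At 50 labels/s: frame 125600 → 00:41:52:00.

00:41:52:00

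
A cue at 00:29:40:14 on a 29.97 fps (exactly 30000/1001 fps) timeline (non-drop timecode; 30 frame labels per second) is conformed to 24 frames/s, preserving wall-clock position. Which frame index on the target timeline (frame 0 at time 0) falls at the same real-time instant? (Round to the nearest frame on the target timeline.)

frame 42774

Source frame index: (0×3600 + 29×60 + 40) × 30 + 14 = 53414.
Real time: 53414 / (30000/1001) = 26733707/15000 s.
Target frame: (26733707/15000) × (24) = 26733707/625 ≈ 42773.931 → 42774.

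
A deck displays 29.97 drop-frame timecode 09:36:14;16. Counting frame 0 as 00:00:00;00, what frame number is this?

1036198

Complete 10-minute blocks: 57, each 17982 frames → 1024974.
Remaining 6 whole minutes in the current block: 1800 + 5 × 1798 = 10790 frames.
Within the current minute: 14 × 30 + 16 − 2 = 434 (labels ;00/;01 skipped at this minute). Total = 1024974 + 10790 + 434 = 1036198.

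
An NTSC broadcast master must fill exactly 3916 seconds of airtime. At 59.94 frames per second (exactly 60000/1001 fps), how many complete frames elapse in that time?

234725 frames

Frames = 3916 × 60000/1001 = 21360000/91 ≈ 234725.2747.
Complete frames: 234725.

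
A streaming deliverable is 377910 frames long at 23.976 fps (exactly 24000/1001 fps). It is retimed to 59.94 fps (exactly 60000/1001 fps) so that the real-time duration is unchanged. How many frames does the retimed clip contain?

Target frames = source frames × (target rate / source rate) = 377910 × (60000/1001)/(24000/1001) = 377910 × 5/2 = 944775.

944775 frames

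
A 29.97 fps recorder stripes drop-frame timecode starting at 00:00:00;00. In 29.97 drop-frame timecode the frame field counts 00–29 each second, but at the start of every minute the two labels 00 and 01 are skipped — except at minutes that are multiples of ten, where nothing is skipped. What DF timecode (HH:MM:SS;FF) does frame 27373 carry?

00:15:13;11

Ten DF minutes hold 17982 frames, so frame 27373 lies in block 1 (frames 17982–35963) with 9391 frames into that block.
The block's first minute is 1800 frames and the rest 1798 each; 9391 frames reaches minute 5, so 1 × 18 + 5 × 2 = 28 labels have been skipped so far.
Adding those back, label number 27373 + 28 = 27401 at 30 labels/s is 913 s + 11 f = 0 h 15 min 13 s frame 11, i.e. 00:15:13;11.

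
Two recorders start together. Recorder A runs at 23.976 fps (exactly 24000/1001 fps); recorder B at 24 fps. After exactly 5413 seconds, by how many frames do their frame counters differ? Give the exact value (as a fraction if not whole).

129912/1001 frames

A emits 24000/1001 × 5413 = 129912000/1001 frames; B emits 24 × 5413 = 129912.
Difference = 129912/1001 frames (≈ 129.7822); B is ahead of A.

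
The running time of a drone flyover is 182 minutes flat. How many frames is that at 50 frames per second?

182 min = 10920 s.
Frames = 10920 × 50 = 546000.

546000 frames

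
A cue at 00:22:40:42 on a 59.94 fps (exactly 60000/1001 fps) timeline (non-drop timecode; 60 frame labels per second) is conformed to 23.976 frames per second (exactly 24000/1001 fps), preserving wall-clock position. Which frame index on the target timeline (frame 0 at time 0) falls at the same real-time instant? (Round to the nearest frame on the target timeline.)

frame 32657

Source frame index: (0×3600 + 22×60 + 40) × 60 + 42 = 81642.
Real time: 81642 / (60000/1001) = 13620607/10000 s.
Target frame: (13620607/10000) × (24000/1001) = 163284/5 ≈ 32656.800 → 32657.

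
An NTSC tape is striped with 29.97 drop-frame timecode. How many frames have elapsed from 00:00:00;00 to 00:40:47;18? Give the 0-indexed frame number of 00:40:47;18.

73356

Complete 10-minute blocks: 4, each 17982 frames → 71928.
Remaining 0 whole minutes in the current block: 0 frames.
Within the current minute: 47 × 30 + 18 = 1428. Total = 71928 + 0 + 1428 = 73356.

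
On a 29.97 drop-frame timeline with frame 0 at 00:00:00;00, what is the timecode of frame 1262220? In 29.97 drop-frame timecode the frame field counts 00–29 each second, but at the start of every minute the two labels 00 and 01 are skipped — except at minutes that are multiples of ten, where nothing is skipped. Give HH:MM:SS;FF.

11:41:56;02

Ten DF minutes hold 17982 frames, so frame 1262220 lies in block 70 (frames 1258740–1276721) with 3480 frames into that block.
The block's first minute is 1800 frames and the rest 1798 each; 3480 frames reaches minute 1, so 70 × 18 + 1 × 2 = 1262 labels have been skipped so far.
Adding those back, label number 1262220 + 1262 = 1263482 at 30 labels/s is 42116 s + 2 f = 11 h 41 min 56 s frame 2, i.e. 11:41:56;02.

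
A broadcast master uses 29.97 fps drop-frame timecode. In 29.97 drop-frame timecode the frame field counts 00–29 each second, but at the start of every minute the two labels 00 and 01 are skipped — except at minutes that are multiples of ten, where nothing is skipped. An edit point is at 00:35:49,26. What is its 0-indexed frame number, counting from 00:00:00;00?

As if non-drop at 30 labels/s: (0 × 3600 + 35 × 60 + 49) × 30 + 26 = 64496.
Minute boundaries passed: 35; those not divisible by 10: 35 − 3 = 32; dropped labels = 2 × 32 = 64.
Actual frame index = 64496 − 64 = 64432.

64432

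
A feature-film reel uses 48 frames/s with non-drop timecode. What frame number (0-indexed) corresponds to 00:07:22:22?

frame 21238

Total seconds to the label: (0 × 3600 + 7 × 60 + 22) = 442.
Frame index = 442 × 48 + 22 = 21238.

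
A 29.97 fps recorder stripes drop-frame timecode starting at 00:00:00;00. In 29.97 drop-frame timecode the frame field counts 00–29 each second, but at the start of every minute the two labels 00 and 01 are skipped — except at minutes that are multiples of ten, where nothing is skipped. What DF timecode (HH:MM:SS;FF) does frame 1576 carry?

Each 10-minute DF block holds 10 × 60 × 30 − 9 × 2 = 17982 frames. 1576 ÷ 17982 → 0 full blocks, remainder 1576.
Within the partial block the first minute is 1800 frames and each further minute 1798, so 0 further minute boundaries passed. Total skipped labels = 18 × 0 + 2 × 0 = 0.
Non-drop label index = 1576 + 0 = 1576; at 30 labels/s that is 00:00:52:16, i.e. DF 00:00:52;16.

00:00:52;16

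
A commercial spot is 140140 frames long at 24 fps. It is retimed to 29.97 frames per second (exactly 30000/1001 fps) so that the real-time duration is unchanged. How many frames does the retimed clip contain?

175000 frames

Target frames = source frames × (target rate / source rate) = 140140 × (30000/1001)/(24) = 140140 × 1250/1001 = 175000.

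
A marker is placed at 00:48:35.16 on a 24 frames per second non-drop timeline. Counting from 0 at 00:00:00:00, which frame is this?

Total seconds to the label: (0 × 3600 + 48 × 60 + 35) = 2915.
Frame index = 2915 × 24 + 16 = 69976.

69976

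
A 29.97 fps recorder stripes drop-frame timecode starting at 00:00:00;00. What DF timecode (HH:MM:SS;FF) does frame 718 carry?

Each 10-minute DF block holds 10 × 60 × 30 − 9 × 2 = 17982 frames. 718 ÷ 17982 → 0 full blocks, remainder 718.
Within the partial block the first minute is 1800 frames and each further minute 1798, so 0 further minute boundaries passed. Total skipped labels = 18 × 0 + 2 × 0 = 0.
Non-drop label index = 718 + 0 = 718; at 30 labels/s that is 00:00:23:28, i.e. DF 00:00:23;28.

00:00:23;28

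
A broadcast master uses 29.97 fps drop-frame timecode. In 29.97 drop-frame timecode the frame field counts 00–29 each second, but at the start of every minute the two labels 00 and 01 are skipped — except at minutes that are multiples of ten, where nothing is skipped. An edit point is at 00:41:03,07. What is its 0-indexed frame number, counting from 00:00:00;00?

Complete 10-minute blocks: 4, each 17982 frames → 71928.
Remaining 1 whole minute in the current block: 1800 + 0 × 1798 = 1800 frames.
Within the current minute: 3 × 30 + 7 − 2 = 95 (labels ;00/;01 skipped at this minute). Total = 71928 + 1800 + 95 = 73823.

73823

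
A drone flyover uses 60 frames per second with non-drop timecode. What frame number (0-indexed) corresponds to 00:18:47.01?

Total seconds to the label: (0 × 3600 + 18 × 60 + 47) = 1127.
Frame index = 1127 × 60 + 1 = 67621.

frame 67621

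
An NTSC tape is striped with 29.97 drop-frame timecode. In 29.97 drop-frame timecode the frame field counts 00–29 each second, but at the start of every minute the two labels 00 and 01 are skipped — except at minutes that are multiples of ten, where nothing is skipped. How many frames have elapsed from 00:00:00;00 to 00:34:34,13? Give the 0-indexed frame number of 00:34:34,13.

Complete 10-minute blocks: 3, each 17982 frames → 53946.
Remaining 4 whole minutes in the current block: 1800 + 3 × 1798 = 7194 frames.
Within the current minute: 34 × 30 + 13 − 2 = 1031 (labels ;00/;01 skipped at this minute). Total = 53946 + 7194 + 1031 = 62171.

62171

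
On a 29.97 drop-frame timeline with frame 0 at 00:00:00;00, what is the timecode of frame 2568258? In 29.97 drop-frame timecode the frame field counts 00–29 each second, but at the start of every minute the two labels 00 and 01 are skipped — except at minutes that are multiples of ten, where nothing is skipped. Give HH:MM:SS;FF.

23:48:14;10

Each 10-minute DF block holds 10 × 60 × 30 − 9 × 2 = 17982 frames. 2568258 ÷ 17982 → 142 full blocks, remainder 14814.
Within the partial block the first minute is 1800 frames and each further minute 1798, so 8 further minute boundaries passed. Total skipped labels = 18 × 142 + 2 × 8 = 2572.
Non-drop label index = 2568258 + 2572 = 2570830; at 30 labels/s that is 23:48:14:10, i.e. DF 23:48:14;10.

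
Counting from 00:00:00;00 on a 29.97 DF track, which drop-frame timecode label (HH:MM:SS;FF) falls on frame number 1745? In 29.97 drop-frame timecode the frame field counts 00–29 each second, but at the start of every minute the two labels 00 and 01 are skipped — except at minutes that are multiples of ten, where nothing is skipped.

00:00:58;05

Ten DF minutes hold 17982 frames, so frame 1745 lies in block 0 (frames 0–17981) with 1745 frames into that block.
The block's first minute is 1800 frames and the rest 1798 each; 1745 frames reaches minute 0, so 0 × 18 + 0 × 2 = 0 labels have been skipped so far.
Adding those back, label number 1745 + 0 = 1745 at 30 labels/s is 58 s + 5 f = 0 h 0 min 58 s frame 5, i.e. 00:00:58;05.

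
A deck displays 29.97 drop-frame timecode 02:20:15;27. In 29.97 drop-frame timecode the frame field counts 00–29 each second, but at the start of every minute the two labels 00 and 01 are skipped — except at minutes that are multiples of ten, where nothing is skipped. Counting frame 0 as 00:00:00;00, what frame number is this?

As if non-drop at 30 labels/s: (2 × 3600 + 20 × 60 + 15) × 30 + 27 = 252477.
Minute boundaries passed: 140; those not divisible by 10: 140 − 14 = 126; dropped labels = 2 × 126 = 252.
Actual frame index = 252477 − 252 = 252225.

252225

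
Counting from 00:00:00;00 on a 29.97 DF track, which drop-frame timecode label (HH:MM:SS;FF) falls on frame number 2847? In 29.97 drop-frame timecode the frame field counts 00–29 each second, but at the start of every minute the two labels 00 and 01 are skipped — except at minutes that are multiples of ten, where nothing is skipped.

00:01:34;29

Each 10-minute DF block holds 10 × 60 × 30 − 9 × 2 = 17982 frames. 2847 ÷ 17982 → 0 full blocks, remainder 2847.
Within the partial block the first minute is 1800 frames and each further minute 1798, so 1 further minute boundary passed. Total skipped labels = 18 × 0 + 2 × 1 = 2.
Non-drop label index = 2847 + 2 = 2849; at 30 labels/s that is 00:01:34:29, i.e. DF 00:01:34;29.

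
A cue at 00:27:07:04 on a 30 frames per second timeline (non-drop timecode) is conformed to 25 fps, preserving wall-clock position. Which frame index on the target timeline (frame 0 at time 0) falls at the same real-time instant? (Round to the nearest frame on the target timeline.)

frame 40678

Source frame index: (0×3600 + 27×60 + 7) × 30 + 4 = 48814.
Real time: 48814 / (30) = 24407/15 s.
Target frame: (24407/15) × (25) = 122035/3 ≈ 40678.333 → 40678.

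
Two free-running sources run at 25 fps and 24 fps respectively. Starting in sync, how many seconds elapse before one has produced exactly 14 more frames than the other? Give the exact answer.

The gap grows by |24 − 25| = 1 frame per second.
Time for a 14-frame gap: 14 ÷ (1) = 14 s.

14 seconds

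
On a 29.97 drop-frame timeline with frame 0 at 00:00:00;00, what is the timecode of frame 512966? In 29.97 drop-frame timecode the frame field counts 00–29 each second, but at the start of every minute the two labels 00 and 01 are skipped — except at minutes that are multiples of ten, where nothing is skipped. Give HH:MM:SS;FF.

Each 10-minute DF block holds 10 × 60 × 30 − 9 × 2 = 17982 frames. 512966 ÷ 17982 → 28 full blocks, remainder 9470.
Within the partial block the first minute is 1800 frames and each further minute 1798, so 5 further minute boundaries passed. Total skipped labels = 18 × 28 + 2 × 5 = 514.
Non-drop label index = 512966 + 514 = 513480; at 30 labels/s that is 04:45:16:00, i.e. DF 04:45:16;00.

04:45:16;00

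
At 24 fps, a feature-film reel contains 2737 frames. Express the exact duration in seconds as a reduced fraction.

2737/24 seconds

Running time = 2737 ÷ (24) = 2737 × 1/24 = 2737/24 s.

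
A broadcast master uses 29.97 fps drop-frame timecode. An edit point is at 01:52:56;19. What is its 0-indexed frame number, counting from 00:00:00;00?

Complete 10-minute blocks: 11, each 17982 frames → 197802.
Remaining 2 whole minutes in the current block: 1800 + 1 × 1798 = 3598 frames.
Within the current minute: 56 × 30 + 19 − 2 = 1697 (labels ;00/;01 skipped at this minute). Total = 197802 + 3598 + 1697 = 203097.

203097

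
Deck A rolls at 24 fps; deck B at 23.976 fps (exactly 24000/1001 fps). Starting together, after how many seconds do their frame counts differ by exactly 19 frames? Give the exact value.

The gap grows by |24000/1001 − 24| = 24/1001 frames per second.
Time for a 19-frame gap: 19 ÷ (24/1001) = 19019/24 s.

19019/24 seconds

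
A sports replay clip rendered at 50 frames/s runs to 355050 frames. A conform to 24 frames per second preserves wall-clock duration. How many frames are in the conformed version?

170424 frames

Target frames = source frames × (target rate / source rate) = 355050 × (24)/(50) = 355050 × 12/25 = 170424.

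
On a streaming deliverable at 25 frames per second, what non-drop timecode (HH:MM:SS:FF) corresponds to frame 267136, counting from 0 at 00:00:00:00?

02:58:05:11

267136 ÷ 25 = 10685 full seconds, remainder 11 frames.
10685 s = 2 h 58 min 5 s.
Timecode: 02:58:05:11.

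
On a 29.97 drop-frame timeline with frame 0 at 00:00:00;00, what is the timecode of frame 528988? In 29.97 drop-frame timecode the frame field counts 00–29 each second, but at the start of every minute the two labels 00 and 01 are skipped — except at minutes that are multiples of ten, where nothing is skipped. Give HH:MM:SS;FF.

04:54:10;18

Ten DF minutes hold 17982 frames, so frame 528988 lies in block 29 (frames 521478–539459) with 7510 frames into that block.
The block's first minute is 1800 frames and the rest 1798 each; 7510 frames reaches minute 4, so 29 × 18 + 4 × 2 = 530 labels have been skipped so far.
Adding those back, label number 528988 + 530 = 529518 at 30 labels/s is 17650 s + 18 f = 4 h 54 min 10 s frame 18, i.e. 04:54:10;18.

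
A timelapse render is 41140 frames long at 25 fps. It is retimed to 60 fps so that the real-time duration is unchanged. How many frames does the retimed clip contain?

98736 frames

Target frames = source frames × (target rate / source rate) = 41140 × (60)/(25) = 41140 × 12/5 = 98736.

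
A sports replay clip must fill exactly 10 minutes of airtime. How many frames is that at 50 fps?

30000 frames

10 min = 600 s.
Frames = 600 × 50 = 30000.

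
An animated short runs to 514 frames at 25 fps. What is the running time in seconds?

Running time = 514 / (25) = 20.56 s.

20.56 seconds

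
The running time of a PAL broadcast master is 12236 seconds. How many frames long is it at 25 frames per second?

Frames = 12236 × 25 = 305900.

305900 frames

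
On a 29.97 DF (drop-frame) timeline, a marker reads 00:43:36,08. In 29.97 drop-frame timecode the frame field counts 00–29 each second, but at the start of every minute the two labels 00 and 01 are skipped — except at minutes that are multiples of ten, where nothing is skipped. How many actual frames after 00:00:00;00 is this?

As if non-drop at 30 labels/s: (0 × 3600 + 43 × 60 + 36) × 30 + 8 = 78488.
Minute boundaries passed: 43; those not divisible by 10: 43 − 4 = 39; dropped labels = 2 × 39 = 78.
Actual frame index = 78488 − 78 = 78410.

78410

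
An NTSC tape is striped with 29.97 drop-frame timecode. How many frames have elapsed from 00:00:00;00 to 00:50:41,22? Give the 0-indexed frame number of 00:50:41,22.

91162

Complete 10-minute blocks: 5, each 17982 frames → 89910.
Remaining 0 whole minutes in the current block: 0 frames.
Within the current minute: 41 × 30 + 22 = 1252. Total = 89910 + 0 + 1252 = 91162.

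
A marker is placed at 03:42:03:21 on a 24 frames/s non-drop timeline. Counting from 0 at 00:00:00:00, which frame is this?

Total seconds to the label: (3 × 3600 + 42 × 60 + 3) = 13323.
Frame index = 13323 × 24 + 21 = 319773.

319773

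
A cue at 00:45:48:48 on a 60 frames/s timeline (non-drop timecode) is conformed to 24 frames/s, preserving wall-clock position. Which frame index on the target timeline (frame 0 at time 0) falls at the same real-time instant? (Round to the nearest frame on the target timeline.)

frame 65971

Source frame index: (0×3600 + 45×60 + 48) × 60 + 48 = 164928.
Real time: 164928 / (60) = 13744/5 s.
Target frame: (13744/5) × (24) = 329856/5 ≈ 65971.200 → 65971.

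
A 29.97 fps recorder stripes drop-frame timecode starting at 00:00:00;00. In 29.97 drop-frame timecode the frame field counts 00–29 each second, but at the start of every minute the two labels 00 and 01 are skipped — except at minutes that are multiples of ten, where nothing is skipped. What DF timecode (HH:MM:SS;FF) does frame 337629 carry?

Ten DF minutes hold 17982 frames, so frame 337629 lies in block 18 (frames 323676–341657) with 13953 frames into that block.
The block's first minute is 1800 frames and the rest 1798 each; 13953 frames reaches minute 7, so 18 × 18 + 7 × 2 = 338 labels have been skipped so far.
Adding those back, label number 337629 + 338 = 337967 at 30 labels/s is 11265 s + 17 f = 3 h 7 min 45 s frame 17, i.e. 03:07:45;17.

03:07:45;17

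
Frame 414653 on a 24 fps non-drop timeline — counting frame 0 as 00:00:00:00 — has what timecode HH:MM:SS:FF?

04:47:57:05

414653 ÷ 24 = 17277 full seconds, remainder 5 frames.
17277 s = 4 h 47 min 57 s.
Timecode: 04:47:57:05.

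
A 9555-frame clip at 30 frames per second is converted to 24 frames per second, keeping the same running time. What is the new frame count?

Target frames = source frames × (target rate / source rate) = 9555 × (24)/(30) = 9555 × 4/5 = 7644.

7644 frames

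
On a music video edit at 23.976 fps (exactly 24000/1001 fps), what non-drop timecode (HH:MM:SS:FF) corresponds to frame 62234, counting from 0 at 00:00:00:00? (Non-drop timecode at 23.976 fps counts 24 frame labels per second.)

00:43:13:02

62234 ÷ 24 = 2593 full seconds, remainder 2 frames.
2593 s = 0 h 43 min 13 s.
Timecode: 00:43:13:02.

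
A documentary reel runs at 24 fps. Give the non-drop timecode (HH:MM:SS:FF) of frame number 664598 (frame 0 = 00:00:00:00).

07:41:31:14

664598 ÷ 24 = 27691 full seconds, remainder 14 frames.
27691 s = 7 h 41 min 31 s.
Timecode: 07:41:31:14.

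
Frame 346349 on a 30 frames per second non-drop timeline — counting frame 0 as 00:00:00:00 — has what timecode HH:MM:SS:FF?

346349 ÷ 30 = 11544 full seconds, remainder 29 frames.
11544 s = 3 h 12 min 24 s.
Timecode: 03:12:24:29.

03:12:24:29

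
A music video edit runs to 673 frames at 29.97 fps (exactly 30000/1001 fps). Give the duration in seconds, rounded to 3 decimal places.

Running time = 673 × 1001/30000 = 673673/30000 s ≈ 22.456 s.

22.456 seconds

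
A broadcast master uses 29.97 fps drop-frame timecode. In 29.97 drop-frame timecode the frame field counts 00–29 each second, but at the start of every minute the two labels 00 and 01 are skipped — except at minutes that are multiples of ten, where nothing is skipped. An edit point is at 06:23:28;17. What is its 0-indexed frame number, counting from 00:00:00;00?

689567

Complete 10-minute blocks: 38, each 17982 frames → 683316.
Remaining 3 whole minutes in the current block: 1800 + 2 × 1798 = 5396 frames.
Within the current minute: 28 × 30 + 17 − 2 = 855 (labels ;00/;01 skipped at this minute). Total = 683316 + 5396 + 855 = 689567.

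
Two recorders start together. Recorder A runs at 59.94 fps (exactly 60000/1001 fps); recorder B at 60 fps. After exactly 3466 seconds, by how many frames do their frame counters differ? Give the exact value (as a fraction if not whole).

A emits 60000/1001 × 3466 = 207960000/1001 frames; B emits 60 × 3466 = 207960.
Difference = 207960/1001 frames (≈ 207.7522); B is ahead of A.

207960/1001 frames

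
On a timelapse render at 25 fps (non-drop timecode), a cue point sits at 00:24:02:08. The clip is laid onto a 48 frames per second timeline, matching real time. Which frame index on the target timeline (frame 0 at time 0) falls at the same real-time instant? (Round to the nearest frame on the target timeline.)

frame 69231

Source frame index: (0×3600 + 24×60 + 2) × 25 + 8 = 36058.
Real time: 36058 / (25) = 36058/25 s.
Target frame: (36058/25) × (48) = 1730784/25 ≈ 69231.360 → 69231.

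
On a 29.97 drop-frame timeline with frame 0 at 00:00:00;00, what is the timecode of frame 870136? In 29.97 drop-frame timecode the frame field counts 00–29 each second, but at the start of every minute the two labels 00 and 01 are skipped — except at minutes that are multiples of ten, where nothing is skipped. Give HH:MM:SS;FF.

Ten DF minutes hold 17982 frames, so frame 870136 lies in block 48 (frames 863136–881117) with 7000 frames into that block.
The block's first minute is 1800 frames and the rest 1798 each; 7000 frames reaches minute 3, so 48 × 18 + 3 × 2 = 870 labels have been skipped so far.
Adding those back, label number 870136 + 870 = 871006 at 30 labels/s is 29033 s + 16 f = 8 h 3 min 53 s frame 16, i.e. 08:03:53;16.

08:03:53;16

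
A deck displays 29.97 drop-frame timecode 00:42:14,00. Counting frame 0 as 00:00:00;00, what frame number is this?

Complete 10-minute blocks: 4, each 17982 frames → 71928.
Remaining 2 whole minutes in the current block: 1800 + 1 × 1798 = 3598 frames.
Within the current minute: 14 × 30 + 0 − 2 = 418 (labels ;00/;01 skipped at this minute). Total = 71928 + 3598 + 418 = 75944.

75944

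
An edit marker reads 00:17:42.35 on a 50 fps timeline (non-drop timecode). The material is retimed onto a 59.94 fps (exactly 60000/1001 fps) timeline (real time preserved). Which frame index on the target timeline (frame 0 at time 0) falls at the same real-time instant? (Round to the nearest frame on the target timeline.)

frame 63698

Source frame index: (0×3600 + 17×60 + 42) × 50 + 35 = 53135.
Real time: 53135 / (50) = 10627/10 s.
Target frame: (10627/10) × (60000/1001) = 63762000/1001 ≈ 63698.302 → 63698.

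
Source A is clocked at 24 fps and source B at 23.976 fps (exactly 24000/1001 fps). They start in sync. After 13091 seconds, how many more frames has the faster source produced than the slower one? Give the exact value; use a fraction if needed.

A emits 24 × 13091 = 314184 frames; B emits 24000/1001 × 13091 = 24168000/77.
Difference = 24168/77 frames (≈ 313.8701); B is behind A.

24168/77 frames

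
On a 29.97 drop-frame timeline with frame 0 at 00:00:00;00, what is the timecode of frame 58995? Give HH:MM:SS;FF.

00:32:48;13

Ten DF minutes hold 17982 frames, so frame 58995 lies in block 3 (frames 53946–71927) with 5049 frames into that block.
The block's first minute is 1800 frames and the rest 1798 each; 5049 frames reaches minute 2, so 3 × 18 + 2 × 2 = 58 labels have been skipped so far.
Adding those back, label number 58995 + 58 = 59053 at 30 labels/s is 1968 s + 13 f = 0 h 32 min 48 s frame 13, i.e. 00:32:48;13.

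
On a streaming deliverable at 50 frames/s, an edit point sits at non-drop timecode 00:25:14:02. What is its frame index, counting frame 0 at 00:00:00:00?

frame 75702

Total seconds to the label: (0 × 3600 + 25 × 60 + 14) = 1514.
Frame index = 1514 × 50 + 2 = 75702.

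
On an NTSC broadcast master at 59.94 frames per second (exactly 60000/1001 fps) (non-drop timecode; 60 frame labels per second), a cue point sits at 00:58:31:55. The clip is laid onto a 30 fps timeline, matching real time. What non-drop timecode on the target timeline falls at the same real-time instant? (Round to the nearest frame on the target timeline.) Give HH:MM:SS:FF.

Source frame index: (0×3600 + 58×60 + 31) × 60 + 55 = 210715.
Real time: 210715 / (60000/1001) = 42185143/12000 s.
Target frame: (42185143/12000) × (30) = 42185143/400 ≈ 105462.857 → 105463.
At 30 labels/s: frame 105463 → 00:58:35:13.

00:58:35:13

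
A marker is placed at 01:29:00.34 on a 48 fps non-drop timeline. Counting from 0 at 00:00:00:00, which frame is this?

Total seconds to the label: (1 × 3600 + 29 × 60 + 0) = 5340.
Frame index = 5340 × 48 + 34 = 256354.

256354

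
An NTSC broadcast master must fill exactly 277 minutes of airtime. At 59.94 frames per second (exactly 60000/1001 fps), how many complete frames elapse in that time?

277 min = 16620 s.
Frames = 16620 × 60000/1001 = 997200000/1001 ≈ 996203.7962.
Complete frames: 996203.

996203 frames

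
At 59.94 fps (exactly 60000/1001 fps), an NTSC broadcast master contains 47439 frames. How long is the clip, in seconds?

791.44065 seconds

Running time = 47439 / (60000/1001) = 791.44065 s.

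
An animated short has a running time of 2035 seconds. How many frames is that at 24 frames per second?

48840 frames

Frames = 2035 × 24 = 48840.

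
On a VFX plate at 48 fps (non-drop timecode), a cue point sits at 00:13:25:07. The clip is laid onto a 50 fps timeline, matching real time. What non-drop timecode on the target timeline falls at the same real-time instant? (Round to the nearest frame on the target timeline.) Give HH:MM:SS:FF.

00:13:25:07

Source frame index: (0×3600 + 13×60 + 25) × 48 + 7 = 38647.
Real time: 38647 / (48) = 38647/48 s.
Target frame: (38647/48) × (50) = 966175/24 ≈ 40257.292 → 40257.
At 50 labels/s: frame 40257 → 00:13:25:07.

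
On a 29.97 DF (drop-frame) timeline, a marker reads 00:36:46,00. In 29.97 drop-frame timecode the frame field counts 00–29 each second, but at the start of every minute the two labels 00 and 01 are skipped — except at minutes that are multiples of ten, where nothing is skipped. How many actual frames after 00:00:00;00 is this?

66114

Complete 10-minute blocks: 3, each 17982 frames → 53946.
Remaining 6 whole minutes in the current block: 1800 + 5 × 1798 = 10790 frames.
Within the current minute: 46 × 30 + 0 − 2 = 1378 (labels ;00/;01 skipped at this minute). Total = 53946 + 10790 + 1378 = 66114.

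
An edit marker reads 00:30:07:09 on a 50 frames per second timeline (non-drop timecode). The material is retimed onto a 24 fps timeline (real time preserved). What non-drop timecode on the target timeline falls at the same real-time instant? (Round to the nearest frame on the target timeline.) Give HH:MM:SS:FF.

00:30:07:04

Source frame index: (0×3600 + 30×60 + 7) × 50 + 9 = 90359.
Real time: 90359 / (50) = 90359/50 s.
Target frame: (90359/50) × (24) = 1084308/25 ≈ 43372.320 → 43372.
At 24 labels/s: frame 43372 → 00:30:07:04.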